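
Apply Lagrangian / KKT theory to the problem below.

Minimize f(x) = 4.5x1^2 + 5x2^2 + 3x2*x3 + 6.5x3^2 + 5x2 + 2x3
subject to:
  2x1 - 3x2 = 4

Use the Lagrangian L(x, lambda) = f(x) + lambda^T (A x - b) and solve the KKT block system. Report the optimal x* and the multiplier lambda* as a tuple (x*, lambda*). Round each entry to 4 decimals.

Form the Lagrangian:
  L(x, lambda) = (1/2) x^T Q x + c^T x + lambda^T (A x - b)
Stationarity (grad_x L = 0): Q x + c + A^T lambda = 0.
Primal feasibility: A x = b.

This gives the KKT block system:
  [ Q   A^T ] [ x     ]   [-c ]
  [ A    0  ] [ lambda ] = [ b ]

Solving the linear system:
  x*      = (0.3995, -1.067, 0.0924)
  lambda* = (-1.7977)
  f(x*)   = 1.0202

x* = (0.3995, -1.067, 0.0924), lambda* = (-1.7977)


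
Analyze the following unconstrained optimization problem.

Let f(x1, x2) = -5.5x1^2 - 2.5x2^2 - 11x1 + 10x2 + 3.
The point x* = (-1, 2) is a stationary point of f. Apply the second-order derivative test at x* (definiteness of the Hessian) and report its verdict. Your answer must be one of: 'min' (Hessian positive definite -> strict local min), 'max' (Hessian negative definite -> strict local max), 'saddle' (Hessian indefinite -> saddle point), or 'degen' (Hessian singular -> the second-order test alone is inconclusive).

Compute the Hessian H = grad^2 f:
  H = [[-11, 0], [0, -5]]
Verify stationarity: grad f(x*) = H x* + g = (0, 0).
Eigenvalues of H: -11, -5.
Both eigenvalues < 0, so H is negative definite -> x* is a strict local max.

max


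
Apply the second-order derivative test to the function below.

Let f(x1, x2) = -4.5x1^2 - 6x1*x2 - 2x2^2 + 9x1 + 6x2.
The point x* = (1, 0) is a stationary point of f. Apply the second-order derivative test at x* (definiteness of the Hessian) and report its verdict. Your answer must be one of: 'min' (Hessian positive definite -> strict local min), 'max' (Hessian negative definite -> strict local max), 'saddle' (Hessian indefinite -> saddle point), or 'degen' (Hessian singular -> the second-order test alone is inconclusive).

Compute the Hessian H = grad^2 f:
  H = [[-9, -6], [-6, -4]]
Verify stationarity: grad f(x*) = H x* + g = (0, 0).
Eigenvalues of H: -13, 0.
H has a zero eigenvalue (singular; negative semidefinite but not definite), so H is neither positive definite, negative definite, nor indefinite. The second-order test alone is inconclusive -> degen.
(Indeed, f is constant along the null direction of H through x*, so x* is not a strict local extremum.)

degen


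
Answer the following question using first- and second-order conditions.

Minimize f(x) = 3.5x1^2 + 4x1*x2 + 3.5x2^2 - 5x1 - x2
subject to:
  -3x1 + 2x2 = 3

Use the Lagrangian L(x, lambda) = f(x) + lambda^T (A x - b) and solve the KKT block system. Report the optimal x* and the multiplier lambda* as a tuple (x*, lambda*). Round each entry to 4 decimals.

Form the Lagrangian:
  L(x, lambda) = (1/2) x^T Q x + c^T x + lambda^T (A x - b)
Stationarity (grad_x L = 0): Q x + c + A^T lambda = 0.
Primal feasibility: A x = b.

This gives the KKT block system:
  [ Q   A^T ] [ x     ]   [-c ]
  [ A    0  ] [ lambda ] = [ b ]

Solving the linear system:
  x*      = (-0.4388, 0.8417)
  lambda* = (-1.5683)
  f(x*)   = 3.0288

x* = (-0.4388, 0.8417), lambda* = (-1.5683)


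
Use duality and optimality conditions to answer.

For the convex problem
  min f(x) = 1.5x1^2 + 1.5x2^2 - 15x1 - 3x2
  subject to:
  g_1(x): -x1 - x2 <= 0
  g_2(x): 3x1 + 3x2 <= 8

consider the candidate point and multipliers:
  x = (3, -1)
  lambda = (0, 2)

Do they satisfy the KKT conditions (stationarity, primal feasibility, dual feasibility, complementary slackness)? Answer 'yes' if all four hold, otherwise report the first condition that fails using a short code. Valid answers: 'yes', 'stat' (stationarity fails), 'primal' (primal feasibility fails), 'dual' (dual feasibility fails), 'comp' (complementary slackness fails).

Gradient of f: grad f(x) = Q x + c = (-6, -6)
Constraint values g_i(x) = a_i^T x - b_i:
  g_1((3, -1)) = -2
  g_2((3, -1)) = -2
Stationarity residual: grad f(x) + sum_i lambda_i a_i = (0, 0)
  -> stationarity OK
Primal feasibility (all g_i <= 0): OK
Dual feasibility (all lambda_i >= 0): OK
Complementary slackness (lambda_i * g_i(x) = 0 for all i): FAILS

Verdict: the first failing condition is complementary_slackness -> comp.

comp


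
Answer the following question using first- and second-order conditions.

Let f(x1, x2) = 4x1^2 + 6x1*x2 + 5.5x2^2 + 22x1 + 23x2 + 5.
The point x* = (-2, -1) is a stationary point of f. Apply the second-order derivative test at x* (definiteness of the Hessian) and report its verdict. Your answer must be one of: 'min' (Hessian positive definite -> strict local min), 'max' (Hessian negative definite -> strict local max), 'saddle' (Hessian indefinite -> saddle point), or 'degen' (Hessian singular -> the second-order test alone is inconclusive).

Compute the Hessian H = grad^2 f:
  H = [[8, 6], [6, 11]]
Verify stationarity: grad f(x*) = H x* + g = (0, 0).
Eigenvalues of H: 3.3153, 15.6847.
Both eigenvalues > 0, so H is positive definite -> x* is a strict local min.

min


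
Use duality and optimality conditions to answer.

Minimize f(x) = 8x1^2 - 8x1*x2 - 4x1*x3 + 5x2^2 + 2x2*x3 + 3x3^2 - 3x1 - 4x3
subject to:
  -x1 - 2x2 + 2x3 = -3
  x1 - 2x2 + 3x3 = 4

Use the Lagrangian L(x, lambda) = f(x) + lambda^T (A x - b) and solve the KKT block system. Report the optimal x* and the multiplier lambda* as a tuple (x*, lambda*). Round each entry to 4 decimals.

Form the Lagrangian:
  L(x, lambda) = (1/2) x^T Q x + c^T x + lambda^T (A x - b)
Stationarity (grad_x L = 0): Q x + c + A^T lambda = 0.
Primal feasibility: A x = b.

This gives the KKT block system:
  [ Q   A^T ] [ x     ]   [-c ]
  [ A    0  ] [ lambda ] = [ b ]

Solving the linear system:
  x*      = (2.5574, 2.1064, 1.8852)
  lambda* = (7.8571, -5.6695)
  f(x*)   = 15.5182

x* = (2.5574, 2.1064, 1.8852), lambda* = (7.8571, -5.6695)


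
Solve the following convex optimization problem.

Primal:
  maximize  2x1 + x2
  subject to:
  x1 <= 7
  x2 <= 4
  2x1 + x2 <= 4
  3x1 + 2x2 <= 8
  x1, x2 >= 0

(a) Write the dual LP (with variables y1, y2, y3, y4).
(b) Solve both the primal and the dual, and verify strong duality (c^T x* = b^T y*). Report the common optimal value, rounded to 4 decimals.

The standard primal-dual pair for 'max c^T x s.t. A x <= b, x >= 0' is:
  Dual:  min b^T y  s.t.  A^T y >= c,  y >= 0.

So the dual LP is:
  minimize  7y1 + 4y2 + 4y3 + 8y4
  subject to:
    y1 + 2y3 + 3y4 >= 2
    y2 + y3 + 2y4 >= 1
    y1, y2, y3, y4 >= 0

Solving the primal: x* = (0, 4).
  primal value c^T x* = 4.
Solving the dual: y* = (0, 0, 1, 0).
  dual value b^T y* = 4.
Strong duality: c^T x* = b^T y*. Confirmed.

4


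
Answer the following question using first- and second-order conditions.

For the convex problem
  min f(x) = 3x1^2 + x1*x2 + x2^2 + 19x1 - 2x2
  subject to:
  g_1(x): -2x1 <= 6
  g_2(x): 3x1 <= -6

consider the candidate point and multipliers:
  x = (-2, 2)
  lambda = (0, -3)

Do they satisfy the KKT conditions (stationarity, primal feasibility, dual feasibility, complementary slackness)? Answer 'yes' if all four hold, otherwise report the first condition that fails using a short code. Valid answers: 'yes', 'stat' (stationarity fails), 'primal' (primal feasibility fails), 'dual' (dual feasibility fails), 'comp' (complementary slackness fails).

Gradient of f: grad f(x) = Q x + c = (9, 0)
Constraint values g_i(x) = a_i^T x - b_i:
  g_1((-2, 2)) = -2
  g_2((-2, 2)) = 0
Stationarity residual: grad f(x) + sum_i lambda_i a_i = (0, 0)
  -> stationarity OK
Primal feasibility (all g_i <= 0): OK
Dual feasibility (all lambda_i >= 0): FAILS
Complementary slackness (lambda_i * g_i(x) = 0 for all i): OK

Verdict: the first failing condition is dual_feasibility -> dual.

dual


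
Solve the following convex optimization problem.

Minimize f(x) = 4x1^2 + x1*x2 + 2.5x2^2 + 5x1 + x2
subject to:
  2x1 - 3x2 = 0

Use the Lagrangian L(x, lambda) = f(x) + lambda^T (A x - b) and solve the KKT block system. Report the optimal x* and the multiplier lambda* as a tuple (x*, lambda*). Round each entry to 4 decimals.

Form the Lagrangian:
  L(x, lambda) = (1/2) x^T Q x + c^T x + lambda^T (A x - b)
Stationarity (grad_x L = 0): Q x + c + A^T lambda = 0.
Primal feasibility: A x = b.

This gives the KKT block system:
  [ Q   A^T ] [ x     ]   [-c ]
  [ A    0  ] [ lambda ] = [ b ]

Solving the linear system:
  x*      = (-0.4904, -0.3269)
  lambda* = (-0.375)
  f(x*)   = -1.3894

x* = (-0.4904, -0.3269), lambda* = (-0.375)


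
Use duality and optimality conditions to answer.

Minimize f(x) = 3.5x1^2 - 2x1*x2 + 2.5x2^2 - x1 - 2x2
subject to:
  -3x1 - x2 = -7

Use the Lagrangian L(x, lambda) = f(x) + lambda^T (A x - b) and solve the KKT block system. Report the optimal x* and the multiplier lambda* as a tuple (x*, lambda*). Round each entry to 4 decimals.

Form the Lagrangian:
  L(x, lambda) = (1/2) x^T Q x + c^T x + lambda^T (A x - b)
Stationarity (grad_x L = 0): Q x + c + A^T lambda = 0.
Primal feasibility: A x = b.

This gives the KKT block system:
  [ Q   A^T ] [ x     ]   [-c ]
  [ A    0  ] [ lambda ] = [ b ]

Solving the linear system:
  x*      = (1.7812, 1.6562)
  lambda* = (2.7188)
  f(x*)   = 6.9688

x* = (1.7812, 1.6562), lambda* = (2.7188)


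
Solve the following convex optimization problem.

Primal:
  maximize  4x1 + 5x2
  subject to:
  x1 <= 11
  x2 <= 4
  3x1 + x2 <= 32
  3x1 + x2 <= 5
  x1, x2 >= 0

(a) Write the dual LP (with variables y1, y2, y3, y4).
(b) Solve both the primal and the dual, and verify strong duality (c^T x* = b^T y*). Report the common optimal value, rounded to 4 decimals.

The standard primal-dual pair for 'max c^T x s.t. A x <= b, x >= 0' is:
  Dual:  min b^T y  s.t.  A^T y >= c,  y >= 0.

So the dual LP is:
  minimize  11y1 + 4y2 + 32y3 + 5y4
  subject to:
    y1 + 3y3 + 3y4 >= 4
    y2 + y3 + y4 >= 5
    y1, y2, y3, y4 >= 0

Solving the primal: x* = (0.3333, 4).
  primal value c^T x* = 21.3333.
Solving the dual: y* = (0, 3.6667, 0, 1.3333).
  dual value b^T y* = 21.3333.
Strong duality: c^T x* = b^T y*. Confirmed.

21.3333


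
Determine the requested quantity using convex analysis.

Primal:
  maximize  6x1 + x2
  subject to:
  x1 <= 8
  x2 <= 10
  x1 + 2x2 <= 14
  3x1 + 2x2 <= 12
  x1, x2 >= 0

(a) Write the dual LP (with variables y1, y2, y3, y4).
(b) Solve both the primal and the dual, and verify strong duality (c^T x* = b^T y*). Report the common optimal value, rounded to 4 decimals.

The standard primal-dual pair for 'max c^T x s.t. A x <= b, x >= 0' is:
  Dual:  min b^T y  s.t.  A^T y >= c,  y >= 0.

So the dual LP is:
  minimize  8y1 + 10y2 + 14y3 + 12y4
  subject to:
    y1 + y3 + 3y4 >= 6
    y2 + 2y3 + 2y4 >= 1
    y1, y2, y3, y4 >= 0

Solving the primal: x* = (4, 0).
  primal value c^T x* = 24.
Solving the dual: y* = (0, 0, 0, 2).
  dual value b^T y* = 24.
Strong duality: c^T x* = b^T y*. Confirmed.

24


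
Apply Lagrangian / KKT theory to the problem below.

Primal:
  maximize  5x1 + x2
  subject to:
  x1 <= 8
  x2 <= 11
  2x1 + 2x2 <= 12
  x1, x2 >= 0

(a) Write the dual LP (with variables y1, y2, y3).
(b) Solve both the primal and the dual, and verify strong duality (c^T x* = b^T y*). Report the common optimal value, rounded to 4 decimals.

The standard primal-dual pair for 'max c^T x s.t. A x <= b, x >= 0' is:
  Dual:  min b^T y  s.t.  A^T y >= c,  y >= 0.

So the dual LP is:
  minimize  8y1 + 11y2 + 12y3
  subject to:
    y1 + 2y3 >= 5
    y2 + 2y3 >= 1
    y1, y2, y3 >= 0

Solving the primal: x* = (6, 0).
  primal value c^T x* = 30.
Solving the dual: y* = (0, 0, 2.5).
  dual value b^T y* = 30.
Strong duality: c^T x* = b^T y*. Confirmed.

30


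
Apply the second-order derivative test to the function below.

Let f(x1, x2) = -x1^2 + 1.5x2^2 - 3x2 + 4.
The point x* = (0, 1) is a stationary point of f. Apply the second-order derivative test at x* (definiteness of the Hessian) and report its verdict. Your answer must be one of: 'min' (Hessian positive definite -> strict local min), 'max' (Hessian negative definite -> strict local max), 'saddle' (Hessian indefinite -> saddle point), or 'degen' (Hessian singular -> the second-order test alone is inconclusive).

Compute the Hessian H = grad^2 f:
  H = [[-2, 0], [0, 3]]
Verify stationarity: grad f(x*) = H x* + g = (0, 0).
Eigenvalues of H: -2, 3.
Eigenvalues have mixed signs, so H is indefinite -> x* is a saddle point.

saddle


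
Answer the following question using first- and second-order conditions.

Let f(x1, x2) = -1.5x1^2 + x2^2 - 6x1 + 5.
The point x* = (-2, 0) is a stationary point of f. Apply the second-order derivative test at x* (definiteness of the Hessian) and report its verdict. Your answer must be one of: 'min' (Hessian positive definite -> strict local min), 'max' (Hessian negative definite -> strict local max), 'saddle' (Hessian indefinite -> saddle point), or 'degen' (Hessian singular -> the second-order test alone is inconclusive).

Compute the Hessian H = grad^2 f:
  H = [[-3, 0], [0, 2]]
Verify stationarity: grad f(x*) = H x* + g = (0, 0).
Eigenvalues of H: -3, 2.
Eigenvalues have mixed signs, so H is indefinite -> x* is a saddle point.

saddle


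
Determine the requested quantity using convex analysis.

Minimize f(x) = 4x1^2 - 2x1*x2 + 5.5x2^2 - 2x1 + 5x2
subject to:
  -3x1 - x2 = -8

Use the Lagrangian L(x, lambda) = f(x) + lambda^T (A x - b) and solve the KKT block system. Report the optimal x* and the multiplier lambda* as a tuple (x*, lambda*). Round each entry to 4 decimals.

Form the Lagrangian:
  L(x, lambda) = (1/2) x^T Q x + c^T x + lambda^T (A x - b)
Stationarity (grad_x L = 0): Q x + c + A^T lambda = 0.
Primal feasibility: A x = b.

This gives the KKT block system:
  [ Q   A^T ] [ x     ]   [-c ]
  [ A    0  ] [ lambda ] = [ b ]

Solving the linear system:
  x*      = (2.4958, 0.5126)
  lambda* = (5.6471)
  f(x*)   = 21.3739

x* = (2.4958, 0.5126), lambda* = (5.6471)


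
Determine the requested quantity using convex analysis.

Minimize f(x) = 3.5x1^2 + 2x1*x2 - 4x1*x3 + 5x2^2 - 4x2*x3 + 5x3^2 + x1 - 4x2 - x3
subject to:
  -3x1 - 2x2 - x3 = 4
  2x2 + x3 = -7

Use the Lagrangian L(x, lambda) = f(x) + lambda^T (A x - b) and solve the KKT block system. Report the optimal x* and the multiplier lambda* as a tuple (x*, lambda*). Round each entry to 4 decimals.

Form the Lagrangian:
  L(x, lambda) = (1/2) x^T Q x + c^T x + lambda^T (A x - b)
Stationarity (grad_x L = 0): Q x + c + A^T lambda = 0.
Primal feasibility: A x = b.

This gives the KKT block system:
  [ Q   A^T ] [ x     ]   [-c ]
  [ A    0  ] [ lambda ] = [ b ]

Solving the linear system:
  x*      = (1, -2.6667, -1.6667)
  lambda* = (3.1111, 14.1111)
  f(x*)   = 49.8333

x* = (1, -2.6667, -1.6667), lambda* = (3.1111, 14.1111)


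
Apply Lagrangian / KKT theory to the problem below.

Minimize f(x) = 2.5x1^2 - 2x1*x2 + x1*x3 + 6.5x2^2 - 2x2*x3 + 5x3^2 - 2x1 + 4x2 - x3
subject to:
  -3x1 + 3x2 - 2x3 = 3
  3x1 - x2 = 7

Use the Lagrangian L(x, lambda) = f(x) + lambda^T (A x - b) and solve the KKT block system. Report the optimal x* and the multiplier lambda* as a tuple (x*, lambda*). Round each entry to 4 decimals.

Form the Lagrangian:
  L(x, lambda) = (1/2) x^T Q x + c^T x + lambda^T (A x - b)
Stationarity (grad_x L = 0): Q x + c + A^T lambda = 0.
Primal feasibility: A x = b.

This gives the KKT block system:
  [ Q   A^T ] [ x     ]   [-c ]
  [ A    0  ] [ lambda ] = [ b ]

Solving the linear system:
  x*      = (3, 2, -3)
  lambda* = (-16, -18)
  f(x*)   = 89.5

x* = (3, 2, -3), lambda* = (-16, -18)


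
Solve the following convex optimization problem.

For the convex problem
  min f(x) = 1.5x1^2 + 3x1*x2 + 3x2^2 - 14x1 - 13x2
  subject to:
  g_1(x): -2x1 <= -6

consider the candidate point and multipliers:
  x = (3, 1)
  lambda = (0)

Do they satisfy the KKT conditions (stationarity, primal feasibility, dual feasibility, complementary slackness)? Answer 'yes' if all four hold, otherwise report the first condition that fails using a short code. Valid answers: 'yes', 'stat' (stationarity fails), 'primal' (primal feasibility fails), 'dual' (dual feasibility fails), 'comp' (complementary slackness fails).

Gradient of f: grad f(x) = Q x + c = (-2, 2)
Constraint values g_i(x) = a_i^T x - b_i:
  g_1((3, 1)) = 0
Stationarity residual: grad f(x) + sum_i lambda_i a_i = (-2, 2)
  -> stationarity FAILS
Primal feasibility (all g_i <= 0): OK
Dual feasibility (all lambda_i >= 0): OK
Complementary slackness (lambda_i * g_i(x) = 0 for all i): OK

Verdict: the first failing condition is stationarity -> stat.

stat


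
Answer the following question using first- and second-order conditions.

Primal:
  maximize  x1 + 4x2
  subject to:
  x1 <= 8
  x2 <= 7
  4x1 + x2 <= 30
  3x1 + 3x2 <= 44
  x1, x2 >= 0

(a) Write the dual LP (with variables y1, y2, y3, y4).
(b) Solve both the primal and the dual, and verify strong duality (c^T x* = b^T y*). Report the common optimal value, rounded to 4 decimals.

The standard primal-dual pair for 'max c^T x s.t. A x <= b, x >= 0' is:
  Dual:  min b^T y  s.t.  A^T y >= c,  y >= 0.

So the dual LP is:
  minimize  8y1 + 7y2 + 30y3 + 44y4
  subject to:
    y1 + 4y3 + 3y4 >= 1
    y2 + y3 + 3y4 >= 4
    y1, y2, y3, y4 >= 0

Solving the primal: x* = (5.75, 7).
  primal value c^T x* = 33.75.
Solving the dual: y* = (0, 3.75, 0.25, 0).
  dual value b^T y* = 33.75.
Strong duality: c^T x* = b^T y*. Confirmed.

33.75


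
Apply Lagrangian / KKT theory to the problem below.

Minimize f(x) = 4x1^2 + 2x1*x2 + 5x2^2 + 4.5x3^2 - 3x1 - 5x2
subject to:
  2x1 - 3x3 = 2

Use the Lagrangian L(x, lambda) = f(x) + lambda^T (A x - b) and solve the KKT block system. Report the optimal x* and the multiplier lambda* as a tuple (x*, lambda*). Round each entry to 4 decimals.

Form the Lagrangian:
  L(x, lambda) = (1/2) x^T Q x + c^T x + lambda^T (A x - b)
Stationarity (grad_x L = 0): Q x + c + A^T lambda = 0.
Primal feasibility: A x = b.

This gives the KKT block system:
  [ Q   A^T ] [ x     ]   [-c ]
  [ A    0  ] [ lambda ] = [ b ]

Solving the linear system:
  x*      = (0.5172, 0.3966, -0.3218)
  lambda* = (-0.9655)
  f(x*)   = -0.8017

x* = (0.5172, 0.3966, -0.3218), lambda* = (-0.9655)


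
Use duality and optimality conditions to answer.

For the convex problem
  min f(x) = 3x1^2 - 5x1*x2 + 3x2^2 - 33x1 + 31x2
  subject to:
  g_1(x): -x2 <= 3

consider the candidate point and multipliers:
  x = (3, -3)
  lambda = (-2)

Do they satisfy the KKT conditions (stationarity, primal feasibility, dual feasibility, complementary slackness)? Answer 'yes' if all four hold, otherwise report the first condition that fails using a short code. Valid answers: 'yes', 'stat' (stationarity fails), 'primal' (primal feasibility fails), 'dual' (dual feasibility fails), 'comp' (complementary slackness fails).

Gradient of f: grad f(x) = Q x + c = (0, -2)
Constraint values g_i(x) = a_i^T x - b_i:
  g_1((3, -3)) = 0
Stationarity residual: grad f(x) + sum_i lambda_i a_i = (0, 0)
  -> stationarity OK
Primal feasibility (all g_i <= 0): OK
Dual feasibility (all lambda_i >= 0): FAILS
Complementary slackness (lambda_i * g_i(x) = 0 for all i): OK

Verdict: the first failing condition is dual_feasibility -> dual.

dual


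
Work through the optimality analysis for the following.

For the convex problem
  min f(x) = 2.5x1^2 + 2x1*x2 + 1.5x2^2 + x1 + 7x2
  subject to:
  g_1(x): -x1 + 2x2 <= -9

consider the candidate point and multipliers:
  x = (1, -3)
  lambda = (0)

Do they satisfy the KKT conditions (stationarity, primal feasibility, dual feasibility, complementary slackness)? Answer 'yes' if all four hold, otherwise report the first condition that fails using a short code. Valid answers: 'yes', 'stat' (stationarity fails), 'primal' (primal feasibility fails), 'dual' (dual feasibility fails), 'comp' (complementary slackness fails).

Gradient of f: grad f(x) = Q x + c = (0, 0)
Constraint values g_i(x) = a_i^T x - b_i:
  g_1((1, -3)) = 2
Stationarity residual: grad f(x) + sum_i lambda_i a_i = (0, 0)
  -> stationarity OK
Primal feasibility (all g_i <= 0): FAILS
Dual feasibility (all lambda_i >= 0): OK
Complementary slackness (lambda_i * g_i(x) = 0 for all i): OK

Verdict: the first failing condition is primal_feasibility -> primal.

primal


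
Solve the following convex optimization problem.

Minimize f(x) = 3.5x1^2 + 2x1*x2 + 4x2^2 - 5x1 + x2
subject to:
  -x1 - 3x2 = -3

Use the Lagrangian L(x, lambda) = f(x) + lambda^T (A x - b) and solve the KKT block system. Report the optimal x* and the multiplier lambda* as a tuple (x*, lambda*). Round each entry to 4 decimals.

Form the Lagrangian:
  L(x, lambda) = (1/2) x^T Q x + c^T x + lambda^T (A x - b)
Stationarity (grad_x L = 0): Q x + c + A^T lambda = 0.
Primal feasibility: A x = b.

This gives the KKT block system:
  [ Q   A^T ] [ x     ]   [-c ]
  [ A    0  ] [ lambda ] = [ b ]

Solving the linear system:
  x*      = (0.9153, 0.6949)
  lambda* = (2.7966)
  f(x*)   = 2.2542

x* = (0.9153, 0.6949), lambda* = (2.7966)


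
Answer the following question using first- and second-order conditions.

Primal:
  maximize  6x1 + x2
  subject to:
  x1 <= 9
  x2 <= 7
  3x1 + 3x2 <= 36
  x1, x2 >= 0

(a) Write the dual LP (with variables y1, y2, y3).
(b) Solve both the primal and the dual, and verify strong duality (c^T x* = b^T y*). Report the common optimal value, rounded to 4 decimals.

The standard primal-dual pair for 'max c^T x s.t. A x <= b, x >= 0' is:
  Dual:  min b^T y  s.t.  A^T y >= c,  y >= 0.

So the dual LP is:
  minimize  9y1 + 7y2 + 36y3
  subject to:
    y1 + 3y3 >= 6
    y2 + 3y3 >= 1
    y1, y2, y3 >= 0

Solving the primal: x* = (9, 3).
  primal value c^T x* = 57.
Solving the dual: y* = (5, 0, 0.3333).
  dual value b^T y* = 57.
Strong duality: c^T x* = b^T y*. Confirmed.

57


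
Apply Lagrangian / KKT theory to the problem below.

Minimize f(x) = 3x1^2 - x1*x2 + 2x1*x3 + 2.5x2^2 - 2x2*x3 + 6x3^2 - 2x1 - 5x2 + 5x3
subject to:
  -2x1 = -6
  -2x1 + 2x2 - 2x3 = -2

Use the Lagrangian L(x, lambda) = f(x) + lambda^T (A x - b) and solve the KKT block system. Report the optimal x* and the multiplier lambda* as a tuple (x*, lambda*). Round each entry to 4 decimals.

Form the Lagrangian:
  L(x, lambda) = (1/2) x^T Q x + c^T x + lambda^T (A x - b)
Stationarity (grad_x L = 0): Q x + c + A^T lambda = 0.
Primal feasibility: A x = b.

This gives the KKT block system:
  [ Q   A^T ] [ x     ]   [-c ]
  [ A    0  ] [ lambda ] = [ b ]

Solving the linear system:
  x*      = (3, 1.3077, -0.6923)
  lambda* = (6.6154, 0.0385)
  f(x*)   = 11.8846

x* = (3, 1.3077, -0.6923), lambda* = (6.6154, 0.0385)


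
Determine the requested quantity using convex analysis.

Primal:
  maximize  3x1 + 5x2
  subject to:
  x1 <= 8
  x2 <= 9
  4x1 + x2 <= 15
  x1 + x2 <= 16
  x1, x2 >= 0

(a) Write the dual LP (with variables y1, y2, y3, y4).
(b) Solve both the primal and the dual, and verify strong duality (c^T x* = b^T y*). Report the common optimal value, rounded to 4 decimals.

The standard primal-dual pair for 'max c^T x s.t. A x <= b, x >= 0' is:
  Dual:  min b^T y  s.t.  A^T y >= c,  y >= 0.

So the dual LP is:
  minimize  8y1 + 9y2 + 15y3 + 16y4
  subject to:
    y1 + 4y3 + y4 >= 3
    y2 + y3 + y4 >= 5
    y1, y2, y3, y4 >= 0

Solving the primal: x* = (1.5, 9).
  primal value c^T x* = 49.5.
Solving the dual: y* = (0, 4.25, 0.75, 0).
  dual value b^T y* = 49.5.
Strong duality: c^T x* = b^T y*. Confirmed.

49.5


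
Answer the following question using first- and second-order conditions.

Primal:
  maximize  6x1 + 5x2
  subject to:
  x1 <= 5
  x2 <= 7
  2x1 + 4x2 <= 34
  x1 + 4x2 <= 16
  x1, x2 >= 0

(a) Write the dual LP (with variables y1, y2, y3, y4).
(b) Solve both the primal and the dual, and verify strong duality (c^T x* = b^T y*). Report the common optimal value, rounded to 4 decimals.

The standard primal-dual pair for 'max c^T x s.t. A x <= b, x >= 0' is:
  Dual:  min b^T y  s.t.  A^T y >= c,  y >= 0.

So the dual LP is:
  minimize  5y1 + 7y2 + 34y3 + 16y4
  subject to:
    y1 + 2y3 + y4 >= 6
    y2 + 4y3 + 4y4 >= 5
    y1, y2, y3, y4 >= 0

Solving the primal: x* = (5, 2.75).
  primal value c^T x* = 43.75.
Solving the dual: y* = (4.75, 0, 0, 1.25).
  dual value b^T y* = 43.75.
Strong duality: c^T x* = b^T y*. Confirmed.

43.75


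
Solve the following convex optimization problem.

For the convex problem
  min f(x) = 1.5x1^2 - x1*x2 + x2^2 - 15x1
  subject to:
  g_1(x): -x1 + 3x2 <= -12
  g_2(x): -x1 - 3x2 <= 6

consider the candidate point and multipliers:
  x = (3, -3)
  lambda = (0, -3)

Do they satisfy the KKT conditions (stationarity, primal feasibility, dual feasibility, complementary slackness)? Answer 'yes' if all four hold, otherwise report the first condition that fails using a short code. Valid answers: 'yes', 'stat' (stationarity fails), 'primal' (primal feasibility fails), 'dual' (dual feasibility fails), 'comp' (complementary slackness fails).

Gradient of f: grad f(x) = Q x + c = (-3, -9)
Constraint values g_i(x) = a_i^T x - b_i:
  g_1((3, -3)) = 0
  g_2((3, -3)) = 0
Stationarity residual: grad f(x) + sum_i lambda_i a_i = (0, 0)
  -> stationarity OK
Primal feasibility (all g_i <= 0): OK
Dual feasibility (all lambda_i >= 0): FAILS
Complementary slackness (lambda_i * g_i(x) = 0 for all i): OK

Verdict: the first failing condition is dual_feasibility -> dual.

dual


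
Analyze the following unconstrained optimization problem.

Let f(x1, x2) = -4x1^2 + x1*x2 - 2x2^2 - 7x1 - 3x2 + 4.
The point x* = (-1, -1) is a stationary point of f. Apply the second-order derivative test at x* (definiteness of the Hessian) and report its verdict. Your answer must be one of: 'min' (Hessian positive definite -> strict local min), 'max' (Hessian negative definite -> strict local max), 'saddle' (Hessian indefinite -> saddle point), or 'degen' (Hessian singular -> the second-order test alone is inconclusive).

Compute the Hessian H = grad^2 f:
  H = [[-8, 1], [1, -4]]
Verify stationarity: grad f(x*) = H x* + g = (0, 0).
Eigenvalues of H: -8.2361, -3.7639.
Both eigenvalues < 0, so H is negative definite -> x* is a strict local max.

max


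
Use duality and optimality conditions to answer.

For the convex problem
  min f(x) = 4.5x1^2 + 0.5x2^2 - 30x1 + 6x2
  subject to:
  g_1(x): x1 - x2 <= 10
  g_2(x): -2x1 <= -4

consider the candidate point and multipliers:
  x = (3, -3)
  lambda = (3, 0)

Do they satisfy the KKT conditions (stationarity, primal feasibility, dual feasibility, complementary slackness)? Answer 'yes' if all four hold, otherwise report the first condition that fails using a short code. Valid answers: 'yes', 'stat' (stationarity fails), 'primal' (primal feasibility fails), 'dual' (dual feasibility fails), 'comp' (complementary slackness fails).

Gradient of f: grad f(x) = Q x + c = (-3, 3)
Constraint values g_i(x) = a_i^T x - b_i:
  g_1((3, -3)) = -4
  g_2((3, -3)) = -2
Stationarity residual: grad f(x) + sum_i lambda_i a_i = (0, 0)
  -> stationarity OK
Primal feasibility (all g_i <= 0): OK
Dual feasibility (all lambda_i >= 0): OK
Complementary slackness (lambda_i * g_i(x) = 0 for all i): FAILS

Verdict: the first failing condition is complementary_slackness -> comp.

comp


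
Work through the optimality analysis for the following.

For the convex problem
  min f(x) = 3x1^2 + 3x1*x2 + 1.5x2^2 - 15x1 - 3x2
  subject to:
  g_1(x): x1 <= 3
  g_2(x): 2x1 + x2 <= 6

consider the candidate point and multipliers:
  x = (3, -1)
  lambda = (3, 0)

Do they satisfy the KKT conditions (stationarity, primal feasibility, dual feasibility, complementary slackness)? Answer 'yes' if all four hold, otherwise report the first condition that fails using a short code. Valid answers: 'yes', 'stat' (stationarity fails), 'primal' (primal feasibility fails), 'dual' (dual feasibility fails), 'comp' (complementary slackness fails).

Gradient of f: grad f(x) = Q x + c = (0, 3)
Constraint values g_i(x) = a_i^T x - b_i:
  g_1((3, -1)) = 0
  g_2((3, -1)) = -1
Stationarity residual: grad f(x) + sum_i lambda_i a_i = (3, 3)
  -> stationarity FAILS
Primal feasibility (all g_i <= 0): OK
Dual feasibility (all lambda_i >= 0): OK
Complementary slackness (lambda_i * g_i(x) = 0 for all i): OK

Verdict: the first failing condition is stationarity -> stat.

stat


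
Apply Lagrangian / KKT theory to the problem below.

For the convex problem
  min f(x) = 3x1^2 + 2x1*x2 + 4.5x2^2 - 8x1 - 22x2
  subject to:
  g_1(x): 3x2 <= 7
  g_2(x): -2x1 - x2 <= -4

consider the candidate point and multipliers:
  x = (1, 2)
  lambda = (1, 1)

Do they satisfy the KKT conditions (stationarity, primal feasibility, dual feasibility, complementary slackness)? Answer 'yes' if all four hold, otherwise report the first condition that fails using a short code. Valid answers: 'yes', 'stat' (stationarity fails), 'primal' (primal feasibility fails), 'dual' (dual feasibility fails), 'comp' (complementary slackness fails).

Gradient of f: grad f(x) = Q x + c = (2, -2)
Constraint values g_i(x) = a_i^T x - b_i:
  g_1((1, 2)) = -1
  g_2((1, 2)) = 0
Stationarity residual: grad f(x) + sum_i lambda_i a_i = (0, 0)
  -> stationarity OK
Primal feasibility (all g_i <= 0): OK
Dual feasibility (all lambda_i >= 0): OK
Complementary slackness (lambda_i * g_i(x) = 0 for all i): FAILS

Verdict: the first failing condition is complementary_slackness -> comp.

comp


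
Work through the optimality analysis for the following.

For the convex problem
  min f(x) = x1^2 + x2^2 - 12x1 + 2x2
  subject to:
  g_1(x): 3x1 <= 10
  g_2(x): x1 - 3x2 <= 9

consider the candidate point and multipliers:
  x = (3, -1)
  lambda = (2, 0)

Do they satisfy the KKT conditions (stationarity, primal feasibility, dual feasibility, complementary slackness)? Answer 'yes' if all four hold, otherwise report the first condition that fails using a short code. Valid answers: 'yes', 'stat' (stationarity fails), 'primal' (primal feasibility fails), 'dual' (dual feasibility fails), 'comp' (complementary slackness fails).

Gradient of f: grad f(x) = Q x + c = (-6, 0)
Constraint values g_i(x) = a_i^T x - b_i:
  g_1((3, -1)) = -1
  g_2((3, -1)) = -3
Stationarity residual: grad f(x) + sum_i lambda_i a_i = (0, 0)
  -> stationarity OK
Primal feasibility (all g_i <= 0): OK
Dual feasibility (all lambda_i >= 0): OK
Complementary slackness (lambda_i * g_i(x) = 0 for all i): FAILS

Verdict: the first failing condition is complementary_slackness -> comp.

comp


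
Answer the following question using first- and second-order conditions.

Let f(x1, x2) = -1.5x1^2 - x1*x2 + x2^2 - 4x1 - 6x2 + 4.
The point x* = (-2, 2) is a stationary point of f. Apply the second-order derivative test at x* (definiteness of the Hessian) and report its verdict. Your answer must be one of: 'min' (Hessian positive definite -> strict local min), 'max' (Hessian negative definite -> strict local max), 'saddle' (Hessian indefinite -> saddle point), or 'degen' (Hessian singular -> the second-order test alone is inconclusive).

Compute the Hessian H = grad^2 f:
  H = [[-3, -1], [-1, 2]]
Verify stationarity: grad f(x*) = H x* + g = (0, 0).
Eigenvalues of H: -3.1926, 2.1926.
Eigenvalues have mixed signs, so H is indefinite -> x* is a saddle point.

saddle


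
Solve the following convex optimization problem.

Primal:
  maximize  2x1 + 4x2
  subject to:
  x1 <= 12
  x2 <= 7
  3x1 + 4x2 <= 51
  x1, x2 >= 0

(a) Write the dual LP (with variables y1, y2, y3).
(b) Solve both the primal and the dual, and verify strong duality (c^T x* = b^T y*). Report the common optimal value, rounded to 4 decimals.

The standard primal-dual pair for 'max c^T x s.t. A x <= b, x >= 0' is:
  Dual:  min b^T y  s.t.  A^T y >= c,  y >= 0.

So the dual LP is:
  minimize  12y1 + 7y2 + 51y3
  subject to:
    y1 + 3y3 >= 2
    y2 + 4y3 >= 4
    y1, y2, y3 >= 0

Solving the primal: x* = (7.6667, 7).
  primal value c^T x* = 43.3333.
Solving the dual: y* = (0, 1.3333, 0.6667).
  dual value b^T y* = 43.3333.
Strong duality: c^T x* = b^T y*. Confirmed.

43.3333


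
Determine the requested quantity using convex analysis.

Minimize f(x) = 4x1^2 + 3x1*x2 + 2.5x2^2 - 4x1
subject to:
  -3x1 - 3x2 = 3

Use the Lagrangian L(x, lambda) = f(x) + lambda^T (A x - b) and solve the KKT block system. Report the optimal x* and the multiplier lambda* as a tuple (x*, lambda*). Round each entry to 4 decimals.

Form the Lagrangian:
  L(x, lambda) = (1/2) x^T Q x + c^T x + lambda^T (A x - b)
Stationarity (grad_x L = 0): Q x + c + A^T lambda = 0.
Primal feasibility: A x = b.

This gives the KKT block system:
  [ Q   A^T ] [ x     ]   [-c ]
  [ A    0  ] [ lambda ] = [ b ]

Solving the linear system:
  x*      = (0.2857, -1.2857)
  lambda* = (-1.8571)
  f(x*)   = 2.2143

x* = (0.2857, -1.2857), lambda* = (-1.8571)


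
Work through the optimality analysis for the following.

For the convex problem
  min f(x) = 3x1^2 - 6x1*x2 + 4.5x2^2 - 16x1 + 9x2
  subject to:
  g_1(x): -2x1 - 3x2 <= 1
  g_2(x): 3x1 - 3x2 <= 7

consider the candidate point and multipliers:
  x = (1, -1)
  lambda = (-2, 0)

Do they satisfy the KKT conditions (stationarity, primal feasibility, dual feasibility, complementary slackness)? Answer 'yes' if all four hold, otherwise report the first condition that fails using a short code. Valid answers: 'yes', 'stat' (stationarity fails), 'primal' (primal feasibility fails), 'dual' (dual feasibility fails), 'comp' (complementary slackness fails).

Gradient of f: grad f(x) = Q x + c = (-4, -6)
Constraint values g_i(x) = a_i^T x - b_i:
  g_1((1, -1)) = 0
  g_2((1, -1)) = -1
Stationarity residual: grad f(x) + sum_i lambda_i a_i = (0, 0)
  -> stationarity OK
Primal feasibility (all g_i <= 0): OK
Dual feasibility (all lambda_i >= 0): FAILS
Complementary slackness (lambda_i * g_i(x) = 0 for all i): OK

Verdict: the first failing condition is dual_feasibility -> dual.

dual


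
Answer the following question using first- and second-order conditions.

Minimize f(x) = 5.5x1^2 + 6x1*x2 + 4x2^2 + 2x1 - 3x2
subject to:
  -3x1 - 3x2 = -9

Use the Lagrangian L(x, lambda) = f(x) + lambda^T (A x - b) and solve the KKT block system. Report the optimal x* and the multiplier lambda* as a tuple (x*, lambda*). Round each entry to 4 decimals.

Form the Lagrangian:
  L(x, lambda) = (1/2) x^T Q x + c^T x + lambda^T (A x - b)
Stationarity (grad_x L = 0): Q x + c + A^T lambda = 0.
Primal feasibility: A x = b.

This gives the KKT block system:
  [ Q   A^T ] [ x     ]   [-c ]
  [ A    0  ] [ lambda ] = [ b ]

Solving the linear system:
  x*      = (0.1429, 2.8571)
  lambda* = (6.9048)
  f(x*)   = 26.9286

x* = (0.1429, 2.8571), lambda* = (6.9048)


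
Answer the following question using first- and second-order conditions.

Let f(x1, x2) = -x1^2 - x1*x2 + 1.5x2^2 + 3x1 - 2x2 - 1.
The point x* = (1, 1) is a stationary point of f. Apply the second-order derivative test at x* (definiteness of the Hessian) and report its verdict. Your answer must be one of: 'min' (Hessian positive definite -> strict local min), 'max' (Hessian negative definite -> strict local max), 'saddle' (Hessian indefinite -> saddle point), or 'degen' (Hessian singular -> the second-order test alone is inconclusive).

Compute the Hessian H = grad^2 f:
  H = [[-2, -1], [-1, 3]]
Verify stationarity: grad f(x*) = H x* + g = (0, 0).
Eigenvalues of H: -2.1926, 3.1926.
Eigenvalues have mixed signs, so H is indefinite -> x* is a saddle point.

saddle


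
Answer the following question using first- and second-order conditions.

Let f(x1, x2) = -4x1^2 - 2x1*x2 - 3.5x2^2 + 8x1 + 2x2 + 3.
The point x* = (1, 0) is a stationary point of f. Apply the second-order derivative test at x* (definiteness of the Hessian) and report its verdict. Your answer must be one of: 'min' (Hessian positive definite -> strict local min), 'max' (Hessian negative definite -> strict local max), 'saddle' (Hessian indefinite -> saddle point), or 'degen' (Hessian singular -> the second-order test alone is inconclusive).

Compute the Hessian H = grad^2 f:
  H = [[-8, -2], [-2, -7]]
Verify stationarity: grad f(x*) = H x* + g = (0, 0).
Eigenvalues of H: -9.5616, -5.4384.
Both eigenvalues < 0, so H is negative definite -> x* is a strict local max.

max


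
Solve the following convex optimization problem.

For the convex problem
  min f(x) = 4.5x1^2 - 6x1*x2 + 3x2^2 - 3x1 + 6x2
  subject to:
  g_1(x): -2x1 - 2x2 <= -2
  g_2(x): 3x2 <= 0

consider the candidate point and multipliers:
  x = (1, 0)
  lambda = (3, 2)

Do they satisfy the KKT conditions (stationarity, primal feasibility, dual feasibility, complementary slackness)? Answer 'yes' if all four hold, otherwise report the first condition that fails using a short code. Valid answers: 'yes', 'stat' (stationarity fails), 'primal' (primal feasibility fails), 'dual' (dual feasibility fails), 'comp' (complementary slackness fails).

Gradient of f: grad f(x) = Q x + c = (6, 0)
Constraint values g_i(x) = a_i^T x - b_i:
  g_1((1, 0)) = 0
  g_2((1, 0)) = 0
Stationarity residual: grad f(x) + sum_i lambda_i a_i = (0, 0)
  -> stationarity OK
Primal feasibility (all g_i <= 0): OK
Dual feasibility (all lambda_i >= 0): OK
Complementary slackness (lambda_i * g_i(x) = 0 for all i): OK

Verdict: yes, KKT holds.

yes


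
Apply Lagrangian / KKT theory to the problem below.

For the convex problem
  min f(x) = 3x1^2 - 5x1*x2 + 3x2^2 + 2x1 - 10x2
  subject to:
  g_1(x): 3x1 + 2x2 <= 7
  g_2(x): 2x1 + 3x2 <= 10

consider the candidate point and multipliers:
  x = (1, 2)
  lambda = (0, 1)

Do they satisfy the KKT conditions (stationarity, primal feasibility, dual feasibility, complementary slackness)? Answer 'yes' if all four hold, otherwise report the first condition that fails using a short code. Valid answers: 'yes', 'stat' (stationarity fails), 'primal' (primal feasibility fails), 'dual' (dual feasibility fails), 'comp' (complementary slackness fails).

Gradient of f: grad f(x) = Q x + c = (-2, -3)
Constraint values g_i(x) = a_i^T x - b_i:
  g_1((1, 2)) = 0
  g_2((1, 2)) = -2
Stationarity residual: grad f(x) + sum_i lambda_i a_i = (0, 0)
  -> stationarity OK
Primal feasibility (all g_i <= 0): OK
Dual feasibility (all lambda_i >= 0): OK
Complementary slackness (lambda_i * g_i(x) = 0 for all i): FAILS

Verdict: the first failing condition is complementary_slackness -> comp.

comp


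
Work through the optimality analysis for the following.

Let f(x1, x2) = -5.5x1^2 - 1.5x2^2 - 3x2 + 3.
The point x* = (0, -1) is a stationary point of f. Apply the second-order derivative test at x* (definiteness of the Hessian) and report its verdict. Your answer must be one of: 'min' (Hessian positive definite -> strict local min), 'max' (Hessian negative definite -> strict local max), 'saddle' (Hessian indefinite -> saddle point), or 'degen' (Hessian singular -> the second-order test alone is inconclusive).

Compute the Hessian H = grad^2 f:
  H = [[-11, 0], [0, -3]]
Verify stationarity: grad f(x*) = H x* + g = (0, 0).
Eigenvalues of H: -11, -3.
Both eigenvalues < 0, so H is negative definite -> x* is a strict local max.

max


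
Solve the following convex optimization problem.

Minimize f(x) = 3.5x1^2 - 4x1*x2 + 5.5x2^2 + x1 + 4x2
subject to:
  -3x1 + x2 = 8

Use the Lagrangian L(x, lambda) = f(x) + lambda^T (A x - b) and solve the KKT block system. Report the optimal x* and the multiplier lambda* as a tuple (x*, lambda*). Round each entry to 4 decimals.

Form the Lagrangian:
  L(x, lambda) = (1/2) x^T Q x + c^T x + lambda^T (A x - b)
Stationarity (grad_x L = 0): Q x + c + A^T lambda = 0.
Primal feasibility: A x = b.

This gives the KKT block system:
  [ Q   A^T ] [ x     ]   [-c ]
  [ A    0  ] [ lambda ] = [ b ]

Solving the linear system:
  x*      = (-2.9878, -0.9634)
  lambda* = (-5.3537)
  f(x*)   = 17.9939

x* = (-2.9878, -0.9634), lambda* = (-5.3537)


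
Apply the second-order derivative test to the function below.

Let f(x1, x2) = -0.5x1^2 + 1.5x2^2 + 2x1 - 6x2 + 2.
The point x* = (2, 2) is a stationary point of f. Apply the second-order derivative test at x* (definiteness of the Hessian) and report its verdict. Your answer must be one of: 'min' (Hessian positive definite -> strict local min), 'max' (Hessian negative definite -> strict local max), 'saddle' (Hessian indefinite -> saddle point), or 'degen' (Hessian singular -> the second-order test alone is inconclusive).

Compute the Hessian H = grad^2 f:
  H = [[-1, 0], [0, 3]]
Verify stationarity: grad f(x*) = H x* + g = (0, 0).
Eigenvalues of H: -1, 3.
Eigenvalues have mixed signs, so H is indefinite -> x* is a saddle point.

saddle
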